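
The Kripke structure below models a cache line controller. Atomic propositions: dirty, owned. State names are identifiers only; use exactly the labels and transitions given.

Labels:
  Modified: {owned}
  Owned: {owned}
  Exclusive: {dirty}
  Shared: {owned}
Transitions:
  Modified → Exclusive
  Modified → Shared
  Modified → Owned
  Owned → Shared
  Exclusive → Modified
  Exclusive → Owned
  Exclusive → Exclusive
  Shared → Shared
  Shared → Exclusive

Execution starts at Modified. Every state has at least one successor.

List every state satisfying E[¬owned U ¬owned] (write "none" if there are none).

{Exclusive}

States satisfying ¬owned: {Exclusive}.
States satisfying E[¬owned U ¬owned]: {Exclusive}.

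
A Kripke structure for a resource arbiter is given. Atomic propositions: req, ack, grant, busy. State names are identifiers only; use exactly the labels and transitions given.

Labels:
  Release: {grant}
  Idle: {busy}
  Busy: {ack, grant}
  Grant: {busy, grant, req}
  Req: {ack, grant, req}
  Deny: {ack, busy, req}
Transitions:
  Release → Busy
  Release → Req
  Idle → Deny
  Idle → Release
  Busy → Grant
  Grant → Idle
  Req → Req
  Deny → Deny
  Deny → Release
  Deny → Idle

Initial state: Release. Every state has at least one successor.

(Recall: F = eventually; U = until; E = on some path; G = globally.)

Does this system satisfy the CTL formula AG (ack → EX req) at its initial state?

Holds

States satisfying ack → EX req: {Release, Idle, Busy, Grant, Req, Deny}.
States satisfying AG (ack → EX req): {Release, Idle, Busy, Grant, Req, Deny}.
Every state reachable from Release satisfies ack → EX req.
Release ∈ Sat(AG (ack → EX req)).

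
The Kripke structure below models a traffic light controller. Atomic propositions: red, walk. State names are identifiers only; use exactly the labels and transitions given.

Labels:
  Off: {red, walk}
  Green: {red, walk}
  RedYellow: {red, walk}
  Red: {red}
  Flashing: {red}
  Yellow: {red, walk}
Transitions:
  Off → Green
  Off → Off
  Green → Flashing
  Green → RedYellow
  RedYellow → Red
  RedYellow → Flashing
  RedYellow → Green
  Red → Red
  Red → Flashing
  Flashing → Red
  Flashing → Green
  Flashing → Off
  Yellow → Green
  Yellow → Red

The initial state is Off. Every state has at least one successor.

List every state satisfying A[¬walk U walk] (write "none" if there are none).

States satisfying ¬walk: {Red, Flashing}.
States satisfying walk: {Off, Green, RedYellow, Yellow}.
States satisfying A[¬walk U walk]: {Off, Green, RedYellow, Yellow}.

{Off, Green, RedYellow, Yellow}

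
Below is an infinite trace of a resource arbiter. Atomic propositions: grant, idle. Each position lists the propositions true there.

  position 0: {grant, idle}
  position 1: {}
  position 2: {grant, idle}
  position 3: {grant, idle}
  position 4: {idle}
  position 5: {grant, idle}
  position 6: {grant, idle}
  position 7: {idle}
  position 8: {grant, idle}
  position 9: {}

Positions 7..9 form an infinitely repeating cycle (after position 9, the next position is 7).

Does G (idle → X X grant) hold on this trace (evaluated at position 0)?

idle → X X grant must hold at every position from 0 onward. It fails at position 2, so G (idle → X X grant) is false.
Positions where idle holds: 0, 2, 3, 4, 5, 6, 7, 8.
Check X X grant at each: 0→ok, 2→fails, 3→ok, 4→ok, 5→fails, 6→ok, 7→fails, 8→fails.

No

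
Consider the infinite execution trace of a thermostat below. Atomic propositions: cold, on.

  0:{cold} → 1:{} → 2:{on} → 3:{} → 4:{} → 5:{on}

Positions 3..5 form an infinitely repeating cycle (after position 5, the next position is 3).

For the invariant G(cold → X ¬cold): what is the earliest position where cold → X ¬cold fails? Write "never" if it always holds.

never

cold → X ¬cold holds at every position 0..5, and those are all the positions the trace ever visits, so the invariant G(cold → X ¬cold) is never violated.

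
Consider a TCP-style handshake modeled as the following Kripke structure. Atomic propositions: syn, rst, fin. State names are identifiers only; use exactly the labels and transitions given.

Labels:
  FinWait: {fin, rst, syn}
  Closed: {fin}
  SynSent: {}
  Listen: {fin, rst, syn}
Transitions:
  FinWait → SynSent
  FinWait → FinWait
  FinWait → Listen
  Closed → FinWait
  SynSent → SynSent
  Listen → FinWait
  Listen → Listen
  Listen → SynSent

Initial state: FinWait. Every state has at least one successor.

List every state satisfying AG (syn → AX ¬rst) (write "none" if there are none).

States satisfying syn → AX ¬rst: {Closed, SynSent}.
States satisfying AG (syn → AX ¬rst): {SynSent}.

{SynSent}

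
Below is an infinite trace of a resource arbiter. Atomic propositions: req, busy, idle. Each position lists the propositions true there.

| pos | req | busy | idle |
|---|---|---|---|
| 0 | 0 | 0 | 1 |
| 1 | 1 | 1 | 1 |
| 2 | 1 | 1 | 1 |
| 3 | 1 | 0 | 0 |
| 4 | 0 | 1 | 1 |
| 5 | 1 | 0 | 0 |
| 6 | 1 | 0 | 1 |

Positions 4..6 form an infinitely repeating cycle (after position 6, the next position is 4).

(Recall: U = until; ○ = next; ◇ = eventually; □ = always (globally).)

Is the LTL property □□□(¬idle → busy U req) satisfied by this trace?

Yes

□□(¬idle → busy U req) holds at every position 0..6, and those are all positions ever visited, so □□□(¬idle → busy U req) holds.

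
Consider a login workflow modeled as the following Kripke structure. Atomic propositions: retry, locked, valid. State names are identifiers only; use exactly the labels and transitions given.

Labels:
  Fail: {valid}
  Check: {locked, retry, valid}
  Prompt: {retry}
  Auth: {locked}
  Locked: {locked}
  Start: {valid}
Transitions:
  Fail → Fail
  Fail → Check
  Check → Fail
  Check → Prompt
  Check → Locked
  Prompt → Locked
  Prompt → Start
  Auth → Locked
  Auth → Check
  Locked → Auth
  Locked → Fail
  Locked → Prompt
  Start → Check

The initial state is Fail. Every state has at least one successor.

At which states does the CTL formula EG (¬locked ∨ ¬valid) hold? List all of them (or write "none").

States satisfying ¬locked ∨ ¬valid: {Fail, Prompt, Auth, Locked, Start}.
States satisfying EG (¬locked ∨ ¬valid): {Fail, Prompt, Auth, Locked}.

{Fail, Prompt, Auth, Locked}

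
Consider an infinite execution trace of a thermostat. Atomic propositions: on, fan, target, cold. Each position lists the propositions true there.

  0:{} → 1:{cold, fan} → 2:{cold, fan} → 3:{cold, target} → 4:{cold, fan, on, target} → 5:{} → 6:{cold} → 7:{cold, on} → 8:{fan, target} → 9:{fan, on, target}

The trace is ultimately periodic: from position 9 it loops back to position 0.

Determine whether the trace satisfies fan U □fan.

Does not hold

Walking from position 0: at position 0, □fan has not yet held and fan fails, so fan U □fan is false.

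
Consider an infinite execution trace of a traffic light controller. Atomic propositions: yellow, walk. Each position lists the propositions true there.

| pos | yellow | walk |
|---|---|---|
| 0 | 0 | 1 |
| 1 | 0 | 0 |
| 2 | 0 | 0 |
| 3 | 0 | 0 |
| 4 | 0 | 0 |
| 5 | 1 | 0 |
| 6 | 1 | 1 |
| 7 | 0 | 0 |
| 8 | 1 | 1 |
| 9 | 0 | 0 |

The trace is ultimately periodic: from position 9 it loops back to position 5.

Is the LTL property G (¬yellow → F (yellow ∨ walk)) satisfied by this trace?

¬yellow → F (yellow ∨ walk) holds at every position 0..9, and those are all positions ever visited, so G (¬yellow → F (yellow ∨ walk)) holds.
Positions where ¬yellow holds: 0, 1, 2, 3, 4, 7, 9.
Check F (yellow ∨ walk) at each: 0→ok, 1→ok, 2→ok, 3→ok, 4→ok, 7→ok, 9→ok.

Holds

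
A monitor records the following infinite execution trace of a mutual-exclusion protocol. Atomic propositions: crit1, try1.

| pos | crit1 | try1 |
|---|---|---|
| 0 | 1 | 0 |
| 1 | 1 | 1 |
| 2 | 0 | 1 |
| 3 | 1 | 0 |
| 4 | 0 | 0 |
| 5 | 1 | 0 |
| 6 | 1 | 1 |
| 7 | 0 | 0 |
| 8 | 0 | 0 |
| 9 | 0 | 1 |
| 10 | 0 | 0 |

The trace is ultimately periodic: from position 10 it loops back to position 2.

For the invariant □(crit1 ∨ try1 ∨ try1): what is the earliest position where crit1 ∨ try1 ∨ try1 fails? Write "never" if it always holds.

Check crit1 ∨ try1 ∨ try1 at each position in order: 0 ✓, 1 ✓, 2 ✓, 3 ✓.
At position 4 the labels are {}, so crit1 ∨ try1 ∨ try1 is false there. This is the first violation.

4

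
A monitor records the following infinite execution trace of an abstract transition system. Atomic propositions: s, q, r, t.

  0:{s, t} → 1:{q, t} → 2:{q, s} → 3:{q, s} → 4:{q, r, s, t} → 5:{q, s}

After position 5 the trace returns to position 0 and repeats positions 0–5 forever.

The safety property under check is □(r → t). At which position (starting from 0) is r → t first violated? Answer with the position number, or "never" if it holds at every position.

never

r → t holds at every position 0..5, and those are all the positions the trace ever visits, so the invariant □(r → t) is never violated.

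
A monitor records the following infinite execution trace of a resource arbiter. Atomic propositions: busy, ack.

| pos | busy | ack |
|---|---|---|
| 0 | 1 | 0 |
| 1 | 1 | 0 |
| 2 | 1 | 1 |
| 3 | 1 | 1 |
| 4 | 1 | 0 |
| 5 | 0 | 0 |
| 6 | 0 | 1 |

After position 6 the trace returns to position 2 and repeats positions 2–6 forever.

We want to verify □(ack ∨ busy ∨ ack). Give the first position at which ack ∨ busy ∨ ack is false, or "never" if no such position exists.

Check ack ∨ busy ∨ ack at each position in order: 0 ✓, 1 ✓, 2 ✓, 3 ✓, 4 ✓.
At position 5 the labels are {}, so ack ∨ busy ∨ ack is false there. This is the first violation.

5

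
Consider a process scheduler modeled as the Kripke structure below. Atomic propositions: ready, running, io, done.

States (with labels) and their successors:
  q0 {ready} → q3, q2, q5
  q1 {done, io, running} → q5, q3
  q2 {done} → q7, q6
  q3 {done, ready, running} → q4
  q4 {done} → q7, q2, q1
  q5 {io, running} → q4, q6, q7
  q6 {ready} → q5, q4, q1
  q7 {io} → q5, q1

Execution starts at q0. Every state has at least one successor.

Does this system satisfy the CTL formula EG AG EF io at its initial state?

States satisfying AG EF io: {q0, q1, q2, q3, q4, q5, q6, q7}.
States satisfying EG AG EF io: {q0, q1, q2, q3, q4, q5, q6, q7}.
q0 ∈ Sat(EG AG EF io).

Yes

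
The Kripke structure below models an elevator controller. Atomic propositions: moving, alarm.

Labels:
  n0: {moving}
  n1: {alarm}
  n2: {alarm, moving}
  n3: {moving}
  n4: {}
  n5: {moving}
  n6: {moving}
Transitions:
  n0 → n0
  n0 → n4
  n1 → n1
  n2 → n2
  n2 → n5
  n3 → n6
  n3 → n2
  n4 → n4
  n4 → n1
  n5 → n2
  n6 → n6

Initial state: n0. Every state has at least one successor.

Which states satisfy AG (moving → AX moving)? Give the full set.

{n1, n2, n3, n4, n5, n6}

States satisfying moving → AX moving: {n1, n2, n3, n4, n5, n6}.
States satisfying AG (moving → AX moving): {n1, n2, n3, n4, n5, n6}.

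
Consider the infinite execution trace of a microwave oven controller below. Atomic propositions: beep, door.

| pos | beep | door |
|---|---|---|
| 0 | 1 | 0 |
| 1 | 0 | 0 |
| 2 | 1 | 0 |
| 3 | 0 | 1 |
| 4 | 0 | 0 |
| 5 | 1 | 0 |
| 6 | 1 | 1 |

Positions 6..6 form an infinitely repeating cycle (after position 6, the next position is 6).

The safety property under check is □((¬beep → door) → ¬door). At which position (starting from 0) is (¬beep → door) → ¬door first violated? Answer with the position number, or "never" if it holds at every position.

3

Check (¬beep → door) → ¬door at each position in order: 0 ✓, 1 ✓, 2 ✓.
At position 3 the labels are {door}, so (¬beep → door) → ¬door is false there. This is the first violation.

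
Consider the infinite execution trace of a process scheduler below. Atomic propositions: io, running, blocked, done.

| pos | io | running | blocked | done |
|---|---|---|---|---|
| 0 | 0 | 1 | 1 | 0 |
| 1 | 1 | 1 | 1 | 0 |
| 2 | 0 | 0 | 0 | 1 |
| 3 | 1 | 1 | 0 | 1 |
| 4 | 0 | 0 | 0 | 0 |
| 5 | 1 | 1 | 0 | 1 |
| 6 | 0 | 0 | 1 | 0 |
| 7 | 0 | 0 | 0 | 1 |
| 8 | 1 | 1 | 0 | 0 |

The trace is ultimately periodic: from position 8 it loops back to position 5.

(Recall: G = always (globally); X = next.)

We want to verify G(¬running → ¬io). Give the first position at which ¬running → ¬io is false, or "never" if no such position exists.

¬running → ¬io holds at every position 0..8, and those are all the positions the trace ever visits, so the invariant G(¬running → ¬io) is never violated.

never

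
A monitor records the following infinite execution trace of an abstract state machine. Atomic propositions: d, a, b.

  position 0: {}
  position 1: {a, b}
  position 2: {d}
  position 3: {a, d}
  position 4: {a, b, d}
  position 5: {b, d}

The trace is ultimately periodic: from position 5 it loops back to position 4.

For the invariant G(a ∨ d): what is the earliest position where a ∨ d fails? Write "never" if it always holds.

0

At position 0 the labels are {}, so a ∨ d is false there. This is the first violation.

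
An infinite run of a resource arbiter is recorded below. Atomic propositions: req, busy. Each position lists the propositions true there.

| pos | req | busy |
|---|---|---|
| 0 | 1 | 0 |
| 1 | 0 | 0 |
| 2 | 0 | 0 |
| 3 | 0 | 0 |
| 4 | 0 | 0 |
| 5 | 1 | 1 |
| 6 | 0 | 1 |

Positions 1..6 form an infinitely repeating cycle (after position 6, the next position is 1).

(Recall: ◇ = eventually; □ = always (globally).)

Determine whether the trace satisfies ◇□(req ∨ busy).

No

□(req ∨ busy) is false at every position 0..6, so it never becomes true and ◇□(req ∨ busy) fails.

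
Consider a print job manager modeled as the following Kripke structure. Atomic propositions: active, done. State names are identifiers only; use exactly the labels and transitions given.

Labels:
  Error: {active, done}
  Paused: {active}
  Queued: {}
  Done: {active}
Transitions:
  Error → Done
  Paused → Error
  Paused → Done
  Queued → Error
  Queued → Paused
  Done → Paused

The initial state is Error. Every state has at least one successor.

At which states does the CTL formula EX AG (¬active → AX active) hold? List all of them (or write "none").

States satisfying AG (¬active → AX active): {Error, Paused, Queued, Done}.
States satisfying EX AG (¬active → AX active): {Error, Paused, Queued, Done}.

{Error, Paused, Queued, Done}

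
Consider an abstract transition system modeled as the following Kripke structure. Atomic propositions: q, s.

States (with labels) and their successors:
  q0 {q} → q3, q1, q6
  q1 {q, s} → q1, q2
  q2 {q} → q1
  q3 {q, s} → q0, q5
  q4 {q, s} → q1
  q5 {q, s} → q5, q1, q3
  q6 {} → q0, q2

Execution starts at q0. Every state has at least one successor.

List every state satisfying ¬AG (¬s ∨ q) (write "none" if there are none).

States satisfying ¬s ∨ q: {q0, q1, q2, q3, q4, q5, q6}.
States satisfying AG (¬s ∨ q): {q0, q1, q2, q3, q4, q5, q6}.
States satisfying ¬AG (¬s ∨ q): ∅.

none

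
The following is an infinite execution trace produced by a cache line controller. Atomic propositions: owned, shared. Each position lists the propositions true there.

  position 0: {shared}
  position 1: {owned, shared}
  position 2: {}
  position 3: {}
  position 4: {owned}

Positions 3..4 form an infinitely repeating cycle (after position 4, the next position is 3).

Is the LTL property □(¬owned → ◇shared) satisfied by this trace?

¬owned → ◇shared must hold at every position from 0 onward. It fails at position 2, so □(¬owned → ◇shared) is false.
Positions where ¬owned holds: 0, 2, 3.
Check ◇shared at each: 0→ok, 2→fails, 3→fails.

Does not hold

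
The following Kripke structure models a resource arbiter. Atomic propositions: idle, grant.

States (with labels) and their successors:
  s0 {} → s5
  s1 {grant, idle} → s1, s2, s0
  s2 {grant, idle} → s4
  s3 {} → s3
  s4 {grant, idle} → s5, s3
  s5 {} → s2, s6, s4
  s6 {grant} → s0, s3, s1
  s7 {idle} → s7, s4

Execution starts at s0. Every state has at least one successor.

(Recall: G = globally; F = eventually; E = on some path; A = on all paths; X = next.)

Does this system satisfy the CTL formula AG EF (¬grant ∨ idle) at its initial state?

Satisfied

States satisfying EF (¬grant ∨ idle): {s0, s1, s2, s3, s4, s5, s6, s7}.
States satisfying AG EF (¬grant ∨ idle): {s0, s1, s2, s3, s4, s5, s6, s7}.
Every state reachable from s0 satisfies EF (¬grant ∨ idle).
s0 ∈ Sat(AG EF (¬grant ∨ idle)).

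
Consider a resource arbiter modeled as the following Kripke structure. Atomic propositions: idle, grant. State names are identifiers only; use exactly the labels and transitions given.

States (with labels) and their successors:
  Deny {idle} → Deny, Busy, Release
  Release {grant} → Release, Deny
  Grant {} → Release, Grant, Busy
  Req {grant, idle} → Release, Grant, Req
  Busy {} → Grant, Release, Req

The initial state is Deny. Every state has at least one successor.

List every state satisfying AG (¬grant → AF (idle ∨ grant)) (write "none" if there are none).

States satisfying ¬grant → AF (idle ∨ grant): {Deny, Release, Req}.
States satisfying AG (¬grant → AF (idle ∨ grant)): ∅.

none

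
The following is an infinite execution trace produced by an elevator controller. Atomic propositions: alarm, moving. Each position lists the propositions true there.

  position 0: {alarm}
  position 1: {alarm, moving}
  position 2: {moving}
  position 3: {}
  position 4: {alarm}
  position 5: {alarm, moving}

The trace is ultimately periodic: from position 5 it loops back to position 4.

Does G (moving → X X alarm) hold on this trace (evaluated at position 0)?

No

moving → X X alarm must hold at every position from 0 onward. It fails at position 1, so G (moving → X X alarm) is false.
Positions where moving holds: 1, 2, 5.
Check X X alarm at each: 1→fails, 2→ok, 5→ok.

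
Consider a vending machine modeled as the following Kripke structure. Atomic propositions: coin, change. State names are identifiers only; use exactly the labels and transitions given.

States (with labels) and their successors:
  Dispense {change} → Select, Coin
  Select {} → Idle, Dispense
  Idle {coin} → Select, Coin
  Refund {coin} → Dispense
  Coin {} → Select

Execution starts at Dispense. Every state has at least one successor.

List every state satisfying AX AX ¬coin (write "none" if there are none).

{Select, Refund}

States satisfying AX ¬coin: {Dispense, Idle, Refund, Coin}.
States satisfying AX AX ¬coin: {Select, Refund}.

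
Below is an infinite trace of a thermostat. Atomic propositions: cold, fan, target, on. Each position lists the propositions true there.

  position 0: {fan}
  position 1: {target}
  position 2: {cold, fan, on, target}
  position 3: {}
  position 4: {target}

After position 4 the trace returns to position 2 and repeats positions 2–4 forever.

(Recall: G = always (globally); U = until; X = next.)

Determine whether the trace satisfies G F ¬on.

F ¬on holds at every position 0..4, and those are all positions ever visited, so G F ¬on holds.

Yes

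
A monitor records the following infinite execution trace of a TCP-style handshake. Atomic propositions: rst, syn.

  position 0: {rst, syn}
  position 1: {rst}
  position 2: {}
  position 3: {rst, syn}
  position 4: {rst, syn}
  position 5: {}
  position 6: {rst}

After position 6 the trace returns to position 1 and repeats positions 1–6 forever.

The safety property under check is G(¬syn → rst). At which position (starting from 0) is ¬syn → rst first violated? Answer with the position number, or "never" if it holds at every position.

Check ¬syn → rst at each position in order: 0 ✓, 1 ✓.
At position 2 the labels are {}, so ¬syn → rst is false there. This is the first violation.

2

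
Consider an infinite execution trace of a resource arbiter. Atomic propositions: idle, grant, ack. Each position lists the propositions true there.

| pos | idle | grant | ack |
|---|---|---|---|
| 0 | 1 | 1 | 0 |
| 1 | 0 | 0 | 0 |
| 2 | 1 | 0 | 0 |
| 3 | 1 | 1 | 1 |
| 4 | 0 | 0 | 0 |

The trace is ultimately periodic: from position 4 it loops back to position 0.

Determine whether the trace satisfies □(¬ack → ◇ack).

Satisfied

¬ack → ◇ack holds at every position 0..4, and those are all positions ever visited, so □(¬ack → ◇ack) holds.
Positions where ¬ack holds: 0, 1, 2, 4.
Check ◇ack at each: 0→ok, 1→ok, 2→ok, 4→ok.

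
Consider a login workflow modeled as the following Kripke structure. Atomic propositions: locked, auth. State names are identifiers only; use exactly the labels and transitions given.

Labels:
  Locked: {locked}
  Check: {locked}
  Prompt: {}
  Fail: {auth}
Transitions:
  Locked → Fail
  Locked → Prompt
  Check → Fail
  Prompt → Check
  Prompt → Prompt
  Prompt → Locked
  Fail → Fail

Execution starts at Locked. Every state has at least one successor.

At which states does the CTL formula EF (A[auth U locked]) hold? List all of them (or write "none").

States satisfying A[auth U locked]: {Locked, Check}.
States satisfying EF (A[auth U locked]): {Locked, Check, Prompt}.

{Locked, Check, Prompt}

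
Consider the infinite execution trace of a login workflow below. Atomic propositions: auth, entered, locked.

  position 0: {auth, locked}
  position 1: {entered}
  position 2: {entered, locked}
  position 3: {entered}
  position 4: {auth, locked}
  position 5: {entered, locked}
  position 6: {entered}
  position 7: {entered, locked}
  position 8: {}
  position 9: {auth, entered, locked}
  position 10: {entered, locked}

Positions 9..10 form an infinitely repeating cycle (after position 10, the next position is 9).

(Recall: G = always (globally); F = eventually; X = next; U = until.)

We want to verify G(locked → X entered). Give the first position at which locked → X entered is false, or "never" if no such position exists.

Check locked → X entered at each position in order: 0 ✓, 1 ✓, 2 ✓, 3 ✓, 4 ✓, 5 ✓, 6 ✓.
At position 7 the labels are {entered, locked} and the next position 8 has {}, so locked → X entered is false there. This is the first violation.

7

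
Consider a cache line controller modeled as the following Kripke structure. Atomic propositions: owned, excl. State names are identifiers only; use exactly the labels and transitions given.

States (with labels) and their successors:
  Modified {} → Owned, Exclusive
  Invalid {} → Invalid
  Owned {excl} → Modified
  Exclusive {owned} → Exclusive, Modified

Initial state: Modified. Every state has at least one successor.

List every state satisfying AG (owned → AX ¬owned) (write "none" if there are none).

States satisfying owned → AX ¬owned: {Modified, Invalid, Owned}.
States satisfying AG (owned → AX ¬owned): {Invalid}.

{Invalid}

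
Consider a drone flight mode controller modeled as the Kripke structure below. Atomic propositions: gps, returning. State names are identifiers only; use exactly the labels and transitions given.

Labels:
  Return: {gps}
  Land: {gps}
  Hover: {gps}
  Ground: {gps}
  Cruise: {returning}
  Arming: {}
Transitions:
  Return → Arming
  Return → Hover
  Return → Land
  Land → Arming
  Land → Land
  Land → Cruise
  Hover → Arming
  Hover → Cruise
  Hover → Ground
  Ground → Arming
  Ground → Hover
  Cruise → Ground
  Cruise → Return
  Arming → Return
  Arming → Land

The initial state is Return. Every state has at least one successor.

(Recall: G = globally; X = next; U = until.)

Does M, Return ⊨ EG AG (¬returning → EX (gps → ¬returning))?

States satisfying AG (¬returning → EX (gps → ¬returning)): {Return, Land, Hover, Ground, Cruise, Arming}.
States satisfying EG AG (¬returning → EX (gps → ¬returning)): {Return, Land, Hover, Ground, Cruise, Arming}.
Return ∈ Sat(EG AG (¬returning → EX (gps → ¬returning))).

Holds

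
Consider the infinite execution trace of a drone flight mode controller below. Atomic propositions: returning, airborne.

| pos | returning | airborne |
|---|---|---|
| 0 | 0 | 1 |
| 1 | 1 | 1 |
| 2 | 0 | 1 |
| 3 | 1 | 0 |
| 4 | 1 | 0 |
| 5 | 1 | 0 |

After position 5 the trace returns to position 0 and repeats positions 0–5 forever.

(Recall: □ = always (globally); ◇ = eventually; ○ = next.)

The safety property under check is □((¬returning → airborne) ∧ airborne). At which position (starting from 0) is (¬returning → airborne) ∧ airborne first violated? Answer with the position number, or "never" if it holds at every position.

3

Check (¬returning → airborne) ∧ airborne at each position in order: 0 ✓, 1 ✓, 2 ✓.
At position 3 the labels are {returning}, so (¬returning → airborne) ∧ airborne is false there. This is the first violation.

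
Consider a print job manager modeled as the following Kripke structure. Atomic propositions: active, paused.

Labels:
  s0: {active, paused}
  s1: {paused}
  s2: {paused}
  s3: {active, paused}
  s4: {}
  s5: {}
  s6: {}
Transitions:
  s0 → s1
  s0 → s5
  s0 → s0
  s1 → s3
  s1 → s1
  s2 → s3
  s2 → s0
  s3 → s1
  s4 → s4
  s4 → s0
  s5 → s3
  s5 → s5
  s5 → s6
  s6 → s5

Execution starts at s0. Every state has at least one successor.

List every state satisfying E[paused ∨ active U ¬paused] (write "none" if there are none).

States satisfying paused ∨ active: {s0, s1, s2, s3}.
States satisfying ¬paused: {s4, s5, s6}.
States satisfying E[paused ∨ active U ¬paused]: {s0, s2, s4, s5, s6}.

{s0, s2, s4, s5, s6}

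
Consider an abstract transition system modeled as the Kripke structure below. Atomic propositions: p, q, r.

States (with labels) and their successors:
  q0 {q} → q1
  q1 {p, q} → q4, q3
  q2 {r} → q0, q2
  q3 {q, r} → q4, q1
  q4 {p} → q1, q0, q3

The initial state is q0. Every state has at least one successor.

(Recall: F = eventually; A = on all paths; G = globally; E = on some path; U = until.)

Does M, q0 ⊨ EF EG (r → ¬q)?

Yes

States satisfying EG (r → ¬q): {q0, q1, q2, q4}.
States satisfying EF EG (r → ¬q): {q0, q1, q2, q3, q4}.
Some path from q0 reaches a state where EG (r → ¬q) holds.
q0 ∈ Sat(EF EG (r → ¬q)).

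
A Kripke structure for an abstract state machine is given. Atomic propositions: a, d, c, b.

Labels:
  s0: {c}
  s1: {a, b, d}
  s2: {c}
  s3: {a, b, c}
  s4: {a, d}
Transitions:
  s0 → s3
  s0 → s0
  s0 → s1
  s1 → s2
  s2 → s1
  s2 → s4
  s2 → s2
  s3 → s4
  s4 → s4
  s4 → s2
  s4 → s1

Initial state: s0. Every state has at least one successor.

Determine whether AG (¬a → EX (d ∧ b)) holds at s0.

Yes

States satisfying ¬a → EX (d ∧ b): {s0, s1, s2, s3, s4}.
States satisfying AG (¬a → EX (d ∧ b)): {s0, s1, s2, s3, s4}.
Every state reachable from s0 satisfies ¬a → EX (d ∧ b).
s0 ∈ Sat(AG (¬a → EX (d ∧ b))).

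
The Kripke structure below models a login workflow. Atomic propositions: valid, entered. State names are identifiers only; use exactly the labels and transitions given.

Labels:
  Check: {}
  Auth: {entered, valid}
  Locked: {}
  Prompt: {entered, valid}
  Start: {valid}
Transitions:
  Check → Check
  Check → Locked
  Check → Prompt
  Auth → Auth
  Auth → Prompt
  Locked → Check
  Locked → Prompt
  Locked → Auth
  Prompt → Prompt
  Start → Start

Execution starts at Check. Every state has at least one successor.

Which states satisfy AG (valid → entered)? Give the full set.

{Check, Auth, Locked, Prompt}

States satisfying valid → entered: {Check, Auth, Locked, Prompt}.
States satisfying AG (valid → entered): {Check, Auth, Locked, Prompt}.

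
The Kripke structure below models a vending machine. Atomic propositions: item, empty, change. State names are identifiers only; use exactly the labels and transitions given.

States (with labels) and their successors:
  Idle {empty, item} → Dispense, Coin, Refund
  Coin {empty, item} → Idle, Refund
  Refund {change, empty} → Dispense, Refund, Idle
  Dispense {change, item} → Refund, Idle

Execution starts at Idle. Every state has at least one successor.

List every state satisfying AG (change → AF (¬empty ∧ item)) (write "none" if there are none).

States satisfying change → AF (¬empty ∧ item): {Idle, Coin, Dispense}.
States satisfying AG (change → AF (¬empty ∧ item)): ∅.

none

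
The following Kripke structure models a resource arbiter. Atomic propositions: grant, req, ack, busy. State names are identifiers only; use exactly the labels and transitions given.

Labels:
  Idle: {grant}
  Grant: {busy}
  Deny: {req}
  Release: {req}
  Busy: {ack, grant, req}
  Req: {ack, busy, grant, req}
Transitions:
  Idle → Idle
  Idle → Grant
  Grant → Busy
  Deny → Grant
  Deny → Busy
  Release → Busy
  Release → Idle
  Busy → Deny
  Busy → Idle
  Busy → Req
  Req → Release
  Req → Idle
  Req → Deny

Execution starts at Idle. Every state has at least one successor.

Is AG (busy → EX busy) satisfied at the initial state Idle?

States satisfying busy → EX busy: {Idle, Deny, Release, Busy}.
States satisfying AG (busy → EX busy): ∅.
Grant is reachable from Idle and violates busy → EX busy, so AG fails at Idle.
Idle ∉ Sat(AG (busy → EX busy)).

Does not hold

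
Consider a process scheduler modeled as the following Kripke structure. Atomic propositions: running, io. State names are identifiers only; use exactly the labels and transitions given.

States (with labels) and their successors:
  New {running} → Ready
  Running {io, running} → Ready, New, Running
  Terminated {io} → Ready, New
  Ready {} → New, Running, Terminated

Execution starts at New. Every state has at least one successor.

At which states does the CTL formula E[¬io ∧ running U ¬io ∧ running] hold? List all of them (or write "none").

States satisfying ¬io ∧ running: {New}.
States satisfying E[¬io ∧ running U ¬io ∧ running]: {New}.

{New}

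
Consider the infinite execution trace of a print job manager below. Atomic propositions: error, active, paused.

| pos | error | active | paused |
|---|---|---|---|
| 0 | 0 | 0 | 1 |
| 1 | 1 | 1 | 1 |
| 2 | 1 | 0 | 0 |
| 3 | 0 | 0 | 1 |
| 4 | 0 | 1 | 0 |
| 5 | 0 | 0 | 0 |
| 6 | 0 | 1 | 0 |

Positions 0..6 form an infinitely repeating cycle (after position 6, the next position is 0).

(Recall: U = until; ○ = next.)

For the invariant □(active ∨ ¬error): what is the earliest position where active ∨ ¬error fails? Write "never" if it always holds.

2

Check active ∨ ¬error at each position in order: 0 ✓, 1 ✓.
At position 2 the labels are {error}, so active ∨ ¬error is false there. This is the first violation.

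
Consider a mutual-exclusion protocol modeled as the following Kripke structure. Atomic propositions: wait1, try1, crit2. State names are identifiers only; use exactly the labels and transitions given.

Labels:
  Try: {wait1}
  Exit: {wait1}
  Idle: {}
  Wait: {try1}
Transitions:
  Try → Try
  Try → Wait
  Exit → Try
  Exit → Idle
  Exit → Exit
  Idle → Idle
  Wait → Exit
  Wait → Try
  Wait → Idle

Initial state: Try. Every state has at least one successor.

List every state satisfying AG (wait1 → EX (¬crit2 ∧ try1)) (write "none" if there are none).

{Idle}

States satisfying wait1 → EX (¬crit2 ∧ try1): {Try, Idle, Wait}.
States satisfying AG (wait1 → EX (¬crit2 ∧ try1)): {Idle}.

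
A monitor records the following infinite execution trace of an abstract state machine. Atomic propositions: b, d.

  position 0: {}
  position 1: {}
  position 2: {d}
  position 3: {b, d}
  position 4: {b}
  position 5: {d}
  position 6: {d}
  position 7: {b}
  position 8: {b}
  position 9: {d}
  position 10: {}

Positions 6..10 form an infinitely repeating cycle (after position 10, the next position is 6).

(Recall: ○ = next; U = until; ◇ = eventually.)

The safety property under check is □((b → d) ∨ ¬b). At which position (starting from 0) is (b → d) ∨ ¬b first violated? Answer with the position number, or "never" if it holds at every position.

4

Check (b → d) ∨ ¬b at each position in order: 0 ✓, 1 ✓, 2 ✓, 3 ✓.
At position 4 the labels are {b}, so (b → d) ∨ ¬b is false there. This is the first violation.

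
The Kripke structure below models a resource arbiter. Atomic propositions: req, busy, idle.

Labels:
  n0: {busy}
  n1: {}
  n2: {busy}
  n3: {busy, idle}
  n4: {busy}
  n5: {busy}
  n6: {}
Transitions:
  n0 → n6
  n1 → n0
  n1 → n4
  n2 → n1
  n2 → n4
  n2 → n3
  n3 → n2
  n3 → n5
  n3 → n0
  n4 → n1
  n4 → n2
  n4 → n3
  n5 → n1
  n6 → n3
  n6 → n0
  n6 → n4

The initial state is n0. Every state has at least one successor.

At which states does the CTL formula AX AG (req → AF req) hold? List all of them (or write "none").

{n0, n1, n2, n3, n4, n5, n6}

States satisfying AG (req → AF req): {n0, n1, n2, n3, n4, n5, n6}.
States satisfying AX AG (req → AF req): {n0, n1, n2, n3, n4, n5, n6}.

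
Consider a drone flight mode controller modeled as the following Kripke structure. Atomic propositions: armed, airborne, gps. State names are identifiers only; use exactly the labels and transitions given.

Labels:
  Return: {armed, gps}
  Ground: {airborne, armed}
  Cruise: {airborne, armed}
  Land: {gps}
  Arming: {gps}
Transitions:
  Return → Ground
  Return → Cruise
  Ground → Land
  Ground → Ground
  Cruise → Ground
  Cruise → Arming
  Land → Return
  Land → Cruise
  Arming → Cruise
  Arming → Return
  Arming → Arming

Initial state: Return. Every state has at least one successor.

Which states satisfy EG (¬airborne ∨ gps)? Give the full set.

{Arming}

States satisfying ¬airborne ∨ gps: {Return, Land, Arming}.
States satisfying EG (¬airborne ∨ gps): {Arming}.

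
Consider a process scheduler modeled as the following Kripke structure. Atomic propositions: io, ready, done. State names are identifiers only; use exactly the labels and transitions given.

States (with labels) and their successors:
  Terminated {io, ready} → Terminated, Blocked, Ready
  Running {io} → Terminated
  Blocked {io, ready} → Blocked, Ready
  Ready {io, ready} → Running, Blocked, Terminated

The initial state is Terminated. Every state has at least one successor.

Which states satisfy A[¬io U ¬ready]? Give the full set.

{Running}

States satisfying ¬io: ∅.
States satisfying ¬ready: {Running}.
States satisfying A[¬io U ¬ready]: {Running}.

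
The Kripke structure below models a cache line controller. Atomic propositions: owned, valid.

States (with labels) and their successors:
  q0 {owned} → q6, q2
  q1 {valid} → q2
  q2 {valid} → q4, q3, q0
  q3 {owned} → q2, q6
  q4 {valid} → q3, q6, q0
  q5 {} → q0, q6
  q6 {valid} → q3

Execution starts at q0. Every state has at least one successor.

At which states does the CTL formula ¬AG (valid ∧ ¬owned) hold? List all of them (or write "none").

States satisfying valid ∧ ¬owned: {q1, q2, q4, q6}.
States satisfying AG (valid ∧ ¬owned): ∅.
States satisfying ¬AG (valid ∧ ¬owned): {q0, q1, q2, q3, q4, q5, q6}.

{q0, q1, q2, q3, q4, q5, q6}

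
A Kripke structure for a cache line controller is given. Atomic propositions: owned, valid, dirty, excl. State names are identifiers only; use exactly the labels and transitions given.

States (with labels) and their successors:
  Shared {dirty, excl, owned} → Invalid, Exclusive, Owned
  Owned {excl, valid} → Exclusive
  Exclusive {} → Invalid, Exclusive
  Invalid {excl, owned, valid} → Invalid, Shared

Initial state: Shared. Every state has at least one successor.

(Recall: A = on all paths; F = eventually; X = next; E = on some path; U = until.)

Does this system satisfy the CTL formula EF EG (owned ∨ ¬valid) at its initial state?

Satisfied

States satisfying EG (owned ∨ ¬valid): {Shared, Exclusive, Invalid}.
States satisfying EF EG (owned ∨ ¬valid): {Shared, Owned, Exclusive, Invalid}.
Some path from Shared reaches a state where EG (owned ∨ ¬valid) holds.
Shared ∈ Sat(EF EG (owned ∨ ¬valid)).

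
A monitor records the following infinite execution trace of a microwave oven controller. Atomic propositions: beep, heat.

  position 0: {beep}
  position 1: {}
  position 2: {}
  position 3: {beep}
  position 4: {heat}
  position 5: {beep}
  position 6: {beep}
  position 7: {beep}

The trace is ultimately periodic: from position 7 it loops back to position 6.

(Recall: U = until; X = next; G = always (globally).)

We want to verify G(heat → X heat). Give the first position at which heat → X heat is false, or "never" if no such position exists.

4

Check heat → X heat at each position in order: 0 ✓, 1 ✓, 2 ✓, 3 ✓.
At position 4 the labels are {heat} and the next position 5 has {beep}, so heat → X heat is false there. This is the first violation.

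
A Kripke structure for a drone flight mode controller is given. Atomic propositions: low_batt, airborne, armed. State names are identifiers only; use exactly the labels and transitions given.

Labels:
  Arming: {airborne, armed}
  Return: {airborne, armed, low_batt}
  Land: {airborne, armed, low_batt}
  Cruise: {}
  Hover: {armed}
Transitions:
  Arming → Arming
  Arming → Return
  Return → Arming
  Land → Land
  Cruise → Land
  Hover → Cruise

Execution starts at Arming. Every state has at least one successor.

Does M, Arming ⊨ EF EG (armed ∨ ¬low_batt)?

Yes

States satisfying EG (armed ∨ ¬low_batt): {Arming, Return, Land, Cruise, Hover}.
States satisfying EF EG (armed ∨ ¬low_batt): {Arming, Return, Land, Cruise, Hover}.
Some path from Arming reaches a state where EG (armed ∨ ¬low_batt) holds.
Arming ∈ Sat(EF EG (armed ∨ ¬low_batt)).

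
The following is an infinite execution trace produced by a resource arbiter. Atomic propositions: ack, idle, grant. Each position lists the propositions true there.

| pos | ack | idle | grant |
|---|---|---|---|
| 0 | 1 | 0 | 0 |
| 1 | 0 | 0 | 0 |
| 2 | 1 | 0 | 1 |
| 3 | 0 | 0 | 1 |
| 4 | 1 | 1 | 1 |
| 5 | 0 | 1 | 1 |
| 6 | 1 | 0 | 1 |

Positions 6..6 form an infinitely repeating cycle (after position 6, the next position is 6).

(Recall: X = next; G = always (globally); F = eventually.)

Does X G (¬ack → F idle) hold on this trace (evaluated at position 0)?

Holds

The position after 0 is 1; G (¬ack → F idle) is true there.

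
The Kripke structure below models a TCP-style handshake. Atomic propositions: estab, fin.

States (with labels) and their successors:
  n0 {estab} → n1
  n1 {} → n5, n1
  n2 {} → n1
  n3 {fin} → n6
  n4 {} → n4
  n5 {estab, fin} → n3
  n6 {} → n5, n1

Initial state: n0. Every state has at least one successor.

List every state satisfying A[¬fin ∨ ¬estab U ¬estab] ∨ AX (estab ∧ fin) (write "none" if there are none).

{n0, n1, n2, n3, n4, n6}

States satisfying ¬fin ∨ ¬estab: {n0, n1, n2, n3, n4, n6}.
States satisfying ¬estab: {n1, n2, n3, n4, n6}.
States satisfying A[¬fin ∨ ¬estab U ¬estab]: {n0, n1, n2, n3, n4, n6}.
States satisfying estab ∧ fin: {n5}.
States satisfying AX (estab ∧ fin): ∅.
States satisfying A[¬fin ∨ ¬estab U ¬estab] ∨ AX (estab ∧ fin): {n0, n1, n2, n3, n4, n6}.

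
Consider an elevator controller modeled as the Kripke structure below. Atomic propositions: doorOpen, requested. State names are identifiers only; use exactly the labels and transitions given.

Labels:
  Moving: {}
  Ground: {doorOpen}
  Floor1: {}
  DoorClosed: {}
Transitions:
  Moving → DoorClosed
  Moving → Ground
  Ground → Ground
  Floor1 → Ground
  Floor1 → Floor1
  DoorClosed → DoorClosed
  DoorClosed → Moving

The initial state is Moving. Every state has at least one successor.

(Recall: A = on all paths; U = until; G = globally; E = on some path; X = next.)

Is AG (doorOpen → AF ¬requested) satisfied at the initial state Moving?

Yes

States satisfying doorOpen → AF ¬requested: {Moving, Ground, Floor1, DoorClosed}.
States satisfying AG (doorOpen → AF ¬requested): {Moving, Ground, Floor1, DoorClosed}.
Every state reachable from Moving satisfies doorOpen → AF ¬requested.
Moving ∈ Sat(AG (doorOpen → AF ¬requested)).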